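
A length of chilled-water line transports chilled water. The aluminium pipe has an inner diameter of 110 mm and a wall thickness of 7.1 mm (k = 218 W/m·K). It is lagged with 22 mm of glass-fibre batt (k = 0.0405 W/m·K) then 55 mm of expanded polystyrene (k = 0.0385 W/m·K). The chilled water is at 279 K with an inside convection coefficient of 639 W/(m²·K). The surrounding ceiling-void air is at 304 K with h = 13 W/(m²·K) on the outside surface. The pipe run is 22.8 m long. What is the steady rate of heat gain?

Q ≈ 169 W

Cylindrical conduction, so R = ln(r₂/r₁)/(2πkL) per layer, in series:
R_inner film = 1/(h_i·2πr₁L) = 1/(639×2π×0.055×22.8) = 1.986×10^-4 K/W
R_aluminium pipe wall = ln(62.1/55)/(2π×218×22.8) = 3.888×10^-6 K/W
R_glass-fibre batt = ln(84.1/62.1)/(2π×0.0405×22.8) = 0.05227 K/W
R_expanded polystyrene = ln(139.1/84.1)/(2π×0.0385×22.8) = 0.09123 K/W
R_outer film = 1/(h_o·2πr_oL) = 1/(13×2π×0.1391×22.8) = 0.00386 K/W
R_total = 0.1476 K/W
Q = ΔT/R_total = 25/0.1476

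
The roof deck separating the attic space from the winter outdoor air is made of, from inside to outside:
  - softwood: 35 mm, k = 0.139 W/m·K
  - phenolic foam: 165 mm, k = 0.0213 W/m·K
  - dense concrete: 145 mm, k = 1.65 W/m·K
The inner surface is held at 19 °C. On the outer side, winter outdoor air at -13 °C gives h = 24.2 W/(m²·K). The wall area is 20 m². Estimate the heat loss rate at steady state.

Series thermal resistances:
R_softwood = L/(kA) = 0.035/(0.139×20) = 0.01259 K/W
R_phenolic foam = L/(kA) = 0.165/(0.0213×20) = 0.3873 K/W
R_dense concrete = L/(kA) = 0.145/(1.65×20) = 0.004394 K/W
R_outer film = 1/(h_o·A) = 1/(24.2×20) = 0.002066 K/W
R_total = 0.4064 K/W
Q = ΔT / R_total = 32 / 0.4064

Q ≈ 78.7 W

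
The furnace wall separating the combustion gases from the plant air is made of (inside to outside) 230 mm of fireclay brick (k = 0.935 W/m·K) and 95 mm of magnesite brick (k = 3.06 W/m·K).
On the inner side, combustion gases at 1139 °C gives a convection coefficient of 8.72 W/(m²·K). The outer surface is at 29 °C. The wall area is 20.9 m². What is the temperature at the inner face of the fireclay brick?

Using the resistance-network approach (series):
R_inner film = 1/(h_i·A) = 1/(8.72×20.9) = 0.005487 K/W
R_fireclay brick = L/(kA) = 0.23/(0.935×20.9) = 0.01177 K/W
R_magnesite brick = L/(kA) = 0.095/(3.06×20.9) = 0.001485 K/W
R_total = 0.01874 K/W;  Q = ΔT/R_total = 1110/0.01874 = 59220 W
T_interface = T_inner − Q·ΣR(inner→interface) = 1139 − 59200×0.005487

T ≈ 814 °C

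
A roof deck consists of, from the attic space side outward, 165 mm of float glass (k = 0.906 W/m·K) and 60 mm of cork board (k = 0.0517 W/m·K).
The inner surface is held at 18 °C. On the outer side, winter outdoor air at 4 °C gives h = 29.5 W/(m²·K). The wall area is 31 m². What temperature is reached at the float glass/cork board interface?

Series thermal resistances:
R_float glass = L/(kA) = 0.165/(0.906×31) = 0.005875 K/W
R_cork board = L/(kA) = 0.06/(0.0517×31) = 0.03744 K/W
R_outer film = 1/(h_o·A) = 1/(29.5×31) = 0.001093 K/W
R_total = 0.04441 K/W;  Q = ΔT/R_total = 14/0.04441 = 315.3 W
T_interface = T_inner − Q·ΣR(inner→interface) = 18 − 315×0.005875

T ≈ 16.1 °C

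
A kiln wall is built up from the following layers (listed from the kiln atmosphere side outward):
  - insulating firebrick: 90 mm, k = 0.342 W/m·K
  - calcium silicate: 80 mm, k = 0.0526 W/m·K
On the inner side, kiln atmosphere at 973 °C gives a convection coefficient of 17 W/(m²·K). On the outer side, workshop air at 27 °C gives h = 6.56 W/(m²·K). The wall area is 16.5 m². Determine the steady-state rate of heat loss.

Model the wall as resistances in series:
R_inner film = 1/(h_i·A) = 1/(17×16.5) = 0.003565 K/W
R_insulating firebrick = L/(kA) = 0.09/(0.342×16.5) = 0.01595 K/W
R_calcium silicate = L/(kA) = 0.08/(0.0526×16.5) = 0.09218 K/W
R_outer film = 1/(h_o·A) = 1/(6.56×16.5) = 0.009239 K/W
R_total = 0.1209 K/W
Q = ΔT / R_total = 946 / 0.1209

Q ≈ 7820 W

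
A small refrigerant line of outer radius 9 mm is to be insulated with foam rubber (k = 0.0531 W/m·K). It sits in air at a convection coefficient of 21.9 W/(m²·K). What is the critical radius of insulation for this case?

For a cylinder r_cr = k/h = 0.0531/21.9
r_cr = 2.42 mm; since the bare radius (9 mm) is above r_cr, any added insulation will reduce heat loss.

r_cr ≈ 2.42 mm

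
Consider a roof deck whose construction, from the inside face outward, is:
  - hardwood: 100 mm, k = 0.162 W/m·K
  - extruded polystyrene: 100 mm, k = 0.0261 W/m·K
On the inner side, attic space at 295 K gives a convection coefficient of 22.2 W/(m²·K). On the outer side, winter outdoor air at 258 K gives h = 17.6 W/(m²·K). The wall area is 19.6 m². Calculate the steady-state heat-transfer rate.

Thermal resistances in series:
R_inner film = 1/(h_i·A) = 1/(22.2×19.6) = 0.002298 K/W
R_hardwood = L/(kA) = 0.1/(0.162×19.6) = 0.03149 K/W
R_extruded polystyrene = L/(kA) = 0.1/(0.0261×19.6) = 0.1955 K/W
R_outer film = 1/(h_o·A) = 1/(17.6×19.6) = 0.002899 K/W
R_total = 0.2322 K/W
Q = ΔT / R_total = 37 / 0.2322

Q ≈ 159 W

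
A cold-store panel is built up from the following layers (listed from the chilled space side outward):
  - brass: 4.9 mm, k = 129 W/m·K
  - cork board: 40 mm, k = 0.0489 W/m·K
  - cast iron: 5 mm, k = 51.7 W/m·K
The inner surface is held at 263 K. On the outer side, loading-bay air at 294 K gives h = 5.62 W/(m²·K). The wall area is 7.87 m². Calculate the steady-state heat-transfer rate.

Q ≈ 245 W

Model the wall as resistances in series:
R_brass = L/(kA) = 0.0049/(129×7.87) = 4.826×10^-6 K/W
R_cork board = L/(kA) = 0.04/(0.0489×7.87) = 0.1039 K/W
R_cast iron = L/(kA) = 0.005/(51.7×7.87) = 1.229×10^-5 K/W
R_outer film = 1/(h_o·A) = 1/(5.62×7.87) = 0.02261 K/W
R_total = 0.1266 K/W
Q = ΔT / R_total = 31 / 0.1266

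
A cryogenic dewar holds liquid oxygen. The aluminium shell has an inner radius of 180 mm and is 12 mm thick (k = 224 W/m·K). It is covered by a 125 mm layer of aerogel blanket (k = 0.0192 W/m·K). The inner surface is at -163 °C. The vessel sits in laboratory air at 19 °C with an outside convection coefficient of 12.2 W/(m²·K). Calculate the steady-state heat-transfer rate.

Q ≈ 21.2 W

Spherical conduction: R = (1/r_in − 1/r_out)/(4πk) per layer; series-sum.
R_aluminium shell = (1/0.18 − 1/0.192)/(4π×224) = 1.234×10^-4 K/W
R_aerogel blanket = (1/0.192 − 1/0.317)/(4π×0.0192) = 8.512 K/W
R_outer film = 1/(h·4πr_o²) = 1/(12.2×4π×0.317²) = 0.06491 K/W
R_total = 8.577 K/W
Q = ΔT/R_total = 182/8.577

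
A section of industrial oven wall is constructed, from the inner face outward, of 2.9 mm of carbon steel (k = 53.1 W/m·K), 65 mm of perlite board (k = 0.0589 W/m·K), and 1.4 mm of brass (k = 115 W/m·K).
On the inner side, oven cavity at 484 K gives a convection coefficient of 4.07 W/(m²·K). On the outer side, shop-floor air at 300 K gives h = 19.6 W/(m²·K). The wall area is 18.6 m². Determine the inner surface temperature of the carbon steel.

Thermal resistances in series:
R_inner film = 1/(h_i·A) = 1/(4.07×18.6) = 0.01321 K/W
R_carbon steel = L/(kA) = 0.0029/(53.1×18.6) = 2.936×10^-6 K/W
R_perlite board = L/(kA) = 0.065/(0.0589×18.6) = 0.05933 K/W
R_brass = L/(kA) = 0.0014/(115×18.6) = 6.545×10^-7 K/W
R_outer film = 1/(h_o·A) = 1/(19.6×18.6) = 0.002743 K/W
R_total = 0.07529 K/W;  Q = ΔT/R_total = 184/0.07529 = 2444 W
T_interface = T_inner − Q·ΣR(inner→interface) = 484 − 2440×0.01321

T ≈ 452 K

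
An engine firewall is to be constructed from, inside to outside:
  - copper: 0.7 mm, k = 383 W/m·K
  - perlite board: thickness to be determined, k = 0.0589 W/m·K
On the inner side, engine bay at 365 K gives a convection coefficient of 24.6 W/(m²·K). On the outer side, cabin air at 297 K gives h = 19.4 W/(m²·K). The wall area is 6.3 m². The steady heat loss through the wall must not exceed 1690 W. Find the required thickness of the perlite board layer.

Thermal resistances in series:
R_inner film = 1/(h_i·A) = 1/(24.6×6.3) = 0.006452 K/W
R_copper = L/(kA) = 0.0007/(383×6.3) = 2.901×10^-7 K/W
R_outer film = 1/(h_o·A) = 1/(19.4×6.3) = 0.008182 K/W
Sum of the known resistances R_other = 0.01463 K/W
Required total resistance R_tot = ΔT/Q_allow = 68/1690 = 0.04024 K/W
R_perlite board = R_tot − R_other = 0.0256 K/W
L = R·k·A = 0.0256×0.0589×6.3

L ≈ 9.5 mm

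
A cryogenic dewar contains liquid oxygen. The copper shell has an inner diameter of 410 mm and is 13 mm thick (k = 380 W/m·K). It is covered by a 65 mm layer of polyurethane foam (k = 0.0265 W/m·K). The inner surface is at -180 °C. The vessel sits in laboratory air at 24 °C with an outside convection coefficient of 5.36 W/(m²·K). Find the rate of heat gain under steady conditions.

Radial (spherical) resistances in series:
R_copper shell = (1/0.205 − 1/0.218)/(4π×380) = 6.092×10^-5 K/W
R_polyurethane foam = (1/0.218 − 1/0.283)/(4π×0.0265) = 3.164 K/W
R_outer film = 1/(h·4πr_o²) = 1/(5.36×4π×0.283²) = 0.1854 K/W
R_total = 3.349 K/W
Q = ΔT/R_total = 204/3.349

Q ≈ 60.9 W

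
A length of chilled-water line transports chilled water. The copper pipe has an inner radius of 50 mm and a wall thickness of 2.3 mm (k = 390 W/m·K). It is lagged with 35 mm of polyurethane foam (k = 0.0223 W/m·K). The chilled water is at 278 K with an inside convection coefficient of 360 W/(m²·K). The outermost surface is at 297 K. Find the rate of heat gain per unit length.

q′ ≈ 5.18 W/m

Per-layer cylindrical resistances, series-summed:
R_inner film = 1/(h_i·2πr₁L) = 1/(360×2π×0.05×1) = 0.008842 K/W
R_copper pipe wall = ln(52.3/50)/(2π×390×1) = 1.835×10^-5 K/W
R_polyurethane foam = ln(87.3/52.3)/(2π×0.0223×1) = 3.657 K/W
R_total = 3.666 K/W
Q = ΔT/R_total = 19/3.666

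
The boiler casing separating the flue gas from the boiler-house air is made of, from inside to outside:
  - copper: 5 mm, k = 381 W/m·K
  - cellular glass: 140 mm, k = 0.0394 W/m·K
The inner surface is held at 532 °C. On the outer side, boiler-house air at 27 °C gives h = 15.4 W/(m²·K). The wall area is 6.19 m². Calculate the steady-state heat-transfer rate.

Using the resistance-network approach (series):
R_copper = L/(kA) = 0.005/(381×6.19) = 2.12×10^-6 K/W
R_cellular glass = L/(kA) = 0.14/(0.0394×6.19) = 0.574 K/W
R_outer film = 1/(h_o·A) = 1/(15.4×6.19) = 0.01049 K/W
R_total = 0.5845 K/W
Q = ΔT / R_total = 505 / 0.5845

Q ≈ 864 W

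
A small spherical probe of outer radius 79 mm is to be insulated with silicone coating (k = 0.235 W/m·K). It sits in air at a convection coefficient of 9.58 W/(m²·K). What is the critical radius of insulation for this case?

For a sphere r_cr = 2k/h = 2×0.235/9.58
r_cr = 49.1 mm; since the bare radius (79 mm) is above r_cr, any added insulation will reduce heat loss.

r_cr ≈ 49.1 mm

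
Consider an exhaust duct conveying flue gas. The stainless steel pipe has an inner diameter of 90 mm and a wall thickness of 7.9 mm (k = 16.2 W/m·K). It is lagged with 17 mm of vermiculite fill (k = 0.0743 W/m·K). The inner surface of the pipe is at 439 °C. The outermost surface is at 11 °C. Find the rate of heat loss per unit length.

q′ ≈ 715 W/m

Per-layer cylindrical resistances, series-summed:
R_stainless steel pipe wall = ln(52.9/45)/(2π×16.2×1) = 0.001589 K/W
R_vermiculite fill = ln(69.9/52.9)/(2π×0.0743×1) = 0.5969 K/W
R_total = 0.5985 K/W
Q = ΔT/R_total = 428/0.5985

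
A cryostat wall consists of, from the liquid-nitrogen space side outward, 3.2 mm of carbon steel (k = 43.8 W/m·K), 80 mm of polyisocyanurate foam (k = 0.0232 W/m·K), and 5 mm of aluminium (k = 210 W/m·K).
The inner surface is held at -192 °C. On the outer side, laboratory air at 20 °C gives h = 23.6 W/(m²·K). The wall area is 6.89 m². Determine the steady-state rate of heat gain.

Model the wall as resistances in series:
R_carbon steel = L/(kA) = 0.0032/(43.8×6.89) = 1.06×10^-5 K/W
R_polyisocyanurate foam = L/(kA) = 0.08/(0.0232×6.89) = 0.5005 K/W
R_aluminium = L/(kA) = 0.005/(210×6.89) = 3.456×10^-6 K/W
R_outer film = 1/(h_o·A) = 1/(23.6×6.89) = 0.00615 K/W
R_total = 0.5066 K/W
Q = ΔT / R_total = 212 / 0.5066

Q ≈ 418 W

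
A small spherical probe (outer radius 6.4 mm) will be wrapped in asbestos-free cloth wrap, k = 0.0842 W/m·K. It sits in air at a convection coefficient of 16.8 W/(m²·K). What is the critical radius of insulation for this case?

r_cr ≈ 10 mm

For a sphere r_cr = 2k/h = 2×0.0842/16.8
r_cr = 10 mm; since the bare radius (6.4 mm) is below r_cr, adding a thin layer of insulation will *increase* heat loss.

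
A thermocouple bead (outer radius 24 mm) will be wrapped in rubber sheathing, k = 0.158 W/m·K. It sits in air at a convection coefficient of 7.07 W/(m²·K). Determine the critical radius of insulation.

For a sphere r_cr = 2k/h = 2×0.158/7.07
r_cr = 44.7 mm; since the bare radius (24 mm) is below r_cr, adding a thin layer of insulation will *increase* heat loss.

r_cr ≈ 44.7 mm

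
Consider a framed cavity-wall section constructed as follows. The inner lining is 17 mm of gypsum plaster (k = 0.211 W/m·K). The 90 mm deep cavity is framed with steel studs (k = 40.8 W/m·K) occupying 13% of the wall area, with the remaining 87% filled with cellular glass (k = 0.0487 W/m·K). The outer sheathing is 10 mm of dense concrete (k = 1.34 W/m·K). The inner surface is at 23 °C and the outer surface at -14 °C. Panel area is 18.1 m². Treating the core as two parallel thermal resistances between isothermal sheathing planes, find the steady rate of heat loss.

Q ≈ 6390 W

Sheathing layers in series; stud and cavity paths in parallel between them.
R_inner = 0.017/(0.211×18.1) = 0.004451 K/W
R_stud  = 0.09/(40.8×0.13×18.1) = 9.375×10^-4 K/W
R_cav   = 0.09/(0.0487×0.87×18.1) = 0.1174 K/W
1/R_core = 1/R_stud + 1/R_cav → R_core = 9.3×10^-4 K/W
R_outer = 0.01/(1.34×18.1) = 4.123×10^-4 K/W
R_total = 0.005794 K/W
Q = ΔT/R_total = 37/0.005794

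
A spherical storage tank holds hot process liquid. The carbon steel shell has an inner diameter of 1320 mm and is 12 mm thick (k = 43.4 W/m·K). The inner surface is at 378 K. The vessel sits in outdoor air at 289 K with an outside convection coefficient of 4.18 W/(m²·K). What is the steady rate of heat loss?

Radial (spherical) resistances in series:
R_carbon steel shell = (1/0.66 − 1/0.672)/(4π×43.4) = 4.961×10^-5 K/W
R_outer film = 1/(h·4πr_o²) = 1/(4.18×4π×0.672²) = 0.04216 K/W
R_total = 0.04221 K/W
Q = ΔT/R_total = 89/0.04221

Q ≈ 2110 W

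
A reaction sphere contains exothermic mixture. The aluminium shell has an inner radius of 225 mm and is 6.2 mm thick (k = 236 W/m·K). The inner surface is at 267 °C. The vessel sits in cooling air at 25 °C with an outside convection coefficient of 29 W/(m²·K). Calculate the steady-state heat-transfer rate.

Radial (spherical) resistances in series:
R_aluminium shell = (1/0.225 − 1/0.2312)/(4π×236) = 4.019×10^-5 K/W
R_outer film = 1/(h·4πr_o²) = 1/(29×4π×0.2312²) = 0.05134 K/W
R_total = 0.05138 K/W
Q = ΔT/R_total = 242/0.05138

Q ≈ 4710 W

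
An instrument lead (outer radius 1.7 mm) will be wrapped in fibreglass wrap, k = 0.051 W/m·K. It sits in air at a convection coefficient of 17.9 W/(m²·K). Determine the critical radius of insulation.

r_cr ≈ 2.85 mm

For a cylinder r_cr = k/h = 0.051/17.9
r_cr = 2.85 mm; since the bare radius (1.7 mm) is below r_cr, adding a thin layer of insulation will *increase* heat loss.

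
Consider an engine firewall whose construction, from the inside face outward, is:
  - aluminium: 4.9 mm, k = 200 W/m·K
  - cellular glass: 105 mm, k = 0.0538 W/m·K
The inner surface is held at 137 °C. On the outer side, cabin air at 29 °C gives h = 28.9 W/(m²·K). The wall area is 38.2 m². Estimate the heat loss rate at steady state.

Q ≈ 2080 W

Treating each layer as a thermal resistance in series:
R_aluminium = L/(kA) = 0.0049/(200×38.2) = 6.414×10^-7 K/W
R_cellular glass = L/(kA) = 0.105/(0.0538×38.2) = 0.05109 K/W
R_outer film = 1/(h_o·A) = 1/(28.9×38.2) = 9.058×10^-4 K/W
R_total = 0.052 K/W
Q = ΔT / R_total = 108 / 0.052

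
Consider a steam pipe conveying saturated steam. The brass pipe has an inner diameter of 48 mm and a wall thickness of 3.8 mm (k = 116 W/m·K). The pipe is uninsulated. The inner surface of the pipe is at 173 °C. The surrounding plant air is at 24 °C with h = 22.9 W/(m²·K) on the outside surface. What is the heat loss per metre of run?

q′ ≈ 596 W/m

For a radial system each layer contributes R = ln(r_out/r_in)/(2πkL); films add R = 1/(hA).
R_brass pipe wall = ln(27.8/24)/(2π×116×1) = 2.017×10^-4 K/W
R_outer film = 1/(h_o·2πr_oL) = 1/(22.9×2π×0.0278×1) = 0.25 K/W
R_total = 0.2502 K/W
Q = ΔT/R_total = 149/0.2502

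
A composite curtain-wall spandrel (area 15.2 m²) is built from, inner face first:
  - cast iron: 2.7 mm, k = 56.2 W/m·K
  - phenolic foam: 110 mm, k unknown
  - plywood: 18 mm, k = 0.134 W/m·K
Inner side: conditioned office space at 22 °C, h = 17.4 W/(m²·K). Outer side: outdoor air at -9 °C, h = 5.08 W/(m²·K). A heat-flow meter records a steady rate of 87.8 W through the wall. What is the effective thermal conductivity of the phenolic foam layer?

k ≈ 0.0221 W/(m·K)

Treating each layer as a thermal resistance in series:
R_inner film = 1/(h_i·A) = 1/(17.4×15.2) = 0.003781 K/W
R_cast iron = L/(kA) = 0.0027/(56.2×15.2) = 3.161×10^-6 K/W
R_plywood = L/(kA) = 0.018/(0.134×15.2) = 0.008837 K/W
R_outer film = 1/(h_o·A) = 1/(5.08×15.2) = 0.01295 K/W
Sum of known resistances R_other = 0.02557 K/W
Total R = ΔT/Q = 31/87.8 = 0.3531 K/W
R_phenolic foam = R_total − R_other = 0.3275 K/W
k = L/(R·A) = 0.11/(0.3275×15.2)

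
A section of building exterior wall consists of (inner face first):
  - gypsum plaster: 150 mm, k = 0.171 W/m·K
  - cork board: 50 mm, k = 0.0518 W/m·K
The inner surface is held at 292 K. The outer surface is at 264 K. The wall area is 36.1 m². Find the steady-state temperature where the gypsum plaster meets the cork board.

T ≈ 279 K

Series thermal resistances:
R_gypsum plaster = L/(kA) = 0.15/(0.171×36.1) = 0.0243 K/W
R_cork board = L/(kA) = 0.05/(0.0518×36.1) = 0.02674 K/W
R_total = 0.05104 K/W;  Q = ΔT/R_total = 28/0.05104 = 548.6 W
T_interface = T_inner − Q·ΣR(inner→interface) = 292 − 549×0.0243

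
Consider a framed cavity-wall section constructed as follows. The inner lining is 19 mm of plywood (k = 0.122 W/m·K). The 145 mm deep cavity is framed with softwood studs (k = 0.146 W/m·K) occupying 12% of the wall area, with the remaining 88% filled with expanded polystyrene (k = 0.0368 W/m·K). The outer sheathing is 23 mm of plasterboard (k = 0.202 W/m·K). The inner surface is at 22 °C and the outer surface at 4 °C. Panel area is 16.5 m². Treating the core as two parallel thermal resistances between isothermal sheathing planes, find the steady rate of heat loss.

Sheathing layers in series; stud and cavity paths in parallel between them.
R_inner = 0.019/(0.122×16.5) = 0.009439 K/W
R_stud  = 0.145/(0.146×0.12×16.5) = 0.5016 K/W
R_cav   = 0.145/(0.0368×0.88×16.5) = 0.2714 K/W
1/R_core = 1/R_stud + 1/R_cav → R_core = 0.1761 K/W
R_outer = 0.023/(0.202×16.5) = 0.006901 K/W
R_total = 0.1924 K/W
Q = ΔT/R_total = 18/0.1924

Q ≈ 93.5 W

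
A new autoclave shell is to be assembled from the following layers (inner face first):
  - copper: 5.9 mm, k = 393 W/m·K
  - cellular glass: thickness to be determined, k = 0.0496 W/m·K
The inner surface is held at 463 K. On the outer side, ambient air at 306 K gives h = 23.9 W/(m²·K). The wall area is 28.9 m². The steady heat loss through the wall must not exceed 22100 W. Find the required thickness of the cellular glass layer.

Thermal resistances in series:
R_copper = L/(kA) = 0.0059/(393×28.9) = 5.195×10^-7 K/W
R_outer film = 1/(h_o·A) = 1/(23.9×28.9) = 0.001448 K/W
Sum of the known resistances R_other = 0.001448 K/W
Required total resistance R_tot = ΔT/Q_allow = 157/22100 = 0.007104 K/W
R_cellular glass = R_tot − R_other = 0.005656 K/W
L = R·k·A = 0.005656×0.0496×28.9

L ≈ 8.11 mm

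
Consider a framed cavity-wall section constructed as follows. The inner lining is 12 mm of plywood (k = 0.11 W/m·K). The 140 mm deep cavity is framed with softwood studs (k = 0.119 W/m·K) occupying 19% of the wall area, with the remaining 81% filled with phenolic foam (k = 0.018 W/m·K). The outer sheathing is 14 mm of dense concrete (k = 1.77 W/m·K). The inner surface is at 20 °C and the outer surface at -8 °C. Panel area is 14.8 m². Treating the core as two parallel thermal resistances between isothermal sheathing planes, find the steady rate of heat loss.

Sheathing layers in series; stud and cavity paths in parallel between them.
R_inner = 0.012/(0.11×14.8) = 0.007371 K/W
R_stud  = 0.14/(0.119×0.19×14.8) = 0.4184 K/W
R_cav   = 0.14/(0.018×0.81×14.8) = 0.6488 K/W
1/R_core = 1/R_stud + 1/R_cav → R_core = 0.2544 K/W
R_outer = 0.014/(1.77×14.8) = 5.344×10^-4 K/W
R_total = 0.2623 K/W
Q = ΔT/R_total = 28/0.2623

Q ≈ 107 W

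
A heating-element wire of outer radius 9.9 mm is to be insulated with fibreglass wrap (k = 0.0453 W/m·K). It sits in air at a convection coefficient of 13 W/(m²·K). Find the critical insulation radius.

For a cylinder r_cr = k/h = 0.0453/13
r_cr = 3.48 mm; since the bare radius (9.9 mm) is above r_cr, any added insulation will reduce heat loss.

r_cr ≈ 3.48 mm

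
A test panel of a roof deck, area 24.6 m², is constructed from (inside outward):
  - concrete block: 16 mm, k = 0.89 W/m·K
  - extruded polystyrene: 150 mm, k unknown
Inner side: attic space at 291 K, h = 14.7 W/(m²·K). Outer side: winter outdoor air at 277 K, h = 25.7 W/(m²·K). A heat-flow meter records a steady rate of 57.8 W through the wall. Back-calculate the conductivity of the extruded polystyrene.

k ≈ 0.0257 W/(m·K)

Series thermal resistances:
R_inner film = 1/(h_i·A) = 1/(14.7×24.6) = 0.002765 K/W
R_concrete block = L/(kA) = 0.016/(0.89×24.6) = 7.308×10^-4 K/W
R_outer film = 1/(h_o·A) = 1/(25.7×24.6) = 0.001582 K/W
Sum of known resistances R_other = 0.005078 K/W
Total R = ΔT/Q = 14/57.8 = 0.2422 K/W
R_extruded polystyrene = R_total − R_other = 0.2371 K/W
k = L/(R·A) = 0.15/(0.2371×24.6)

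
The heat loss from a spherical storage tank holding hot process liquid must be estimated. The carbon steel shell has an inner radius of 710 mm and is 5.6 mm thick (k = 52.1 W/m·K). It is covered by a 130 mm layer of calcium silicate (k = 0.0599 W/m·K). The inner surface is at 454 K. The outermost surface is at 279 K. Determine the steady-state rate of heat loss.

Q ≈ 613 W

Each spherical layer contributes R = (1/r_i − 1/r_o)/(4πk):
R_carbon steel shell = (1/0.71 − 1/0.7156)/(4π×52.1) = 1.683×10^-5 K/W
R_calcium silicate = (1/0.7156 − 1/0.8456)/(4π×0.0599) = 0.2854 K/W
R_total = 0.2854 K/W
Q = ΔT/R_total = 175/0.2854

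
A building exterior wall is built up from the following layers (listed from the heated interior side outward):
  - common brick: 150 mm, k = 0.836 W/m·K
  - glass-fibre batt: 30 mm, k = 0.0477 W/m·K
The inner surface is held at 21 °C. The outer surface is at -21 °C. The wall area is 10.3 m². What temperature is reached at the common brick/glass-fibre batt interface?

T ≈ 11.7 °C

Using the resistance-network approach (series):
R_common brick = L/(kA) = 0.15/(0.836×10.3) = 0.01742 K/W
R_glass-fibre batt = L/(kA) = 0.03/(0.0477×10.3) = 0.06106 K/W
R_total = 0.07848 K/W;  Q = ΔT/R_total = 42/0.07848 = 535.2 W
T_interface = T_inner − Q·ΣR(inner→interface) = 21 − 535×0.01742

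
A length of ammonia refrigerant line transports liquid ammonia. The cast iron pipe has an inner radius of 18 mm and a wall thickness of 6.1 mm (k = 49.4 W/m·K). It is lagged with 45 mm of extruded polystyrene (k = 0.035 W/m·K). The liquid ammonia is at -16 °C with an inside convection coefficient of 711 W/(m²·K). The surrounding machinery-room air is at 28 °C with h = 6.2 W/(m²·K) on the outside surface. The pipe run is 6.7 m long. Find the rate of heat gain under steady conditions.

For a radial system each layer contributes R = ln(r_out/r_in)/(2πkL); films add R = 1/(hA).
R_inner film = 1/(h_i·2πr₁L) = 1/(711×2π×0.018×6.7) = 0.001856 K/W
R_cast iron pipe wall = ln(24.1/18)/(2π×49.4×6.7) = 1.403×10^-4 K/W
R_extruded polystyrene = ln(69.1/24.1)/(2π×0.035×6.7) = 0.7149 K/W
R_outer film = 1/(h_o·2πr_oL) = 1/(6.2×2π×0.0691×6.7) = 0.05545 K/W
R_total = 0.7723 K/W
Q = ΔT/R_total = 44/0.7723

Q ≈ 57 W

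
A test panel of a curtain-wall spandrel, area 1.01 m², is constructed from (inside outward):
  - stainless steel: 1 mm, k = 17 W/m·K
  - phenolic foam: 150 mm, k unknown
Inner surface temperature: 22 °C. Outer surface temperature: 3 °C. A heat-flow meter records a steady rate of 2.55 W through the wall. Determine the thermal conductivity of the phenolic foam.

Model the wall as resistances in series:
R_stainless steel = L/(kA) = 0.001/(17×1.01) = 5.824×10^-5 K/W
Sum of known resistances R_other = 5.824×10^-5 K/W
Total R = ΔT/Q = 19/2.55 = 7.451 K/W
R_phenolic foam = R_total − R_other = 7.451 K/W
k = L/(R·A) = 0.15/(7.451×1.01)

k ≈ 0.0199 W/(m·K)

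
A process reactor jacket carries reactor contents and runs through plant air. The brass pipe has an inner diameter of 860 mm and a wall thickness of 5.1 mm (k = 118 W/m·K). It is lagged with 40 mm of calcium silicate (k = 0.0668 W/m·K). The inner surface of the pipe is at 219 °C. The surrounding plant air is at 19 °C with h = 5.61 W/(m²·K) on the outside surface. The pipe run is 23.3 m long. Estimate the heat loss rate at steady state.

Radial resistances (cylindrical: R_cond = ln(r_o/r_i)/(2πkL), R_conv = 1/(h·2πrL)):
R_brass pipe wall = ln(435.1/430)/(2π×118×23.3) = 6.825×10^-7 K/W
R_calcium silicate = ln(475.1/435.1)/(2π×0.0668×23.3) = 0.008993 K/W
R_outer film = 1/(h_o·2πr_oL) = 1/(5.61×2π×0.4751×23.3) = 0.002563 K/W
R_total = 0.01156 K/W
Q = ΔT/R_total = 200/0.01156

Q ≈ 17300 W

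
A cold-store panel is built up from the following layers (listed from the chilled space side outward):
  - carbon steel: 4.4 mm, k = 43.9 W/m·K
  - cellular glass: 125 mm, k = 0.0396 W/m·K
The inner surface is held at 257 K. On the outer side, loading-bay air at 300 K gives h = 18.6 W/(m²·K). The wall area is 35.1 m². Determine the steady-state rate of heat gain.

Q ≈ 470 W

Thermal resistances in series:
R_carbon steel = L/(kA) = 0.0044/(43.9×35.1) = 2.855×10^-6 K/W
R_cellular glass = L/(kA) = 0.125/(0.0396×35.1) = 0.08993 K/W
R_outer film = 1/(h_o·A) = 1/(18.6×35.1) = 0.001532 K/W
R_total = 0.09147 K/W
Q = ΔT / R_total = 43 / 0.09147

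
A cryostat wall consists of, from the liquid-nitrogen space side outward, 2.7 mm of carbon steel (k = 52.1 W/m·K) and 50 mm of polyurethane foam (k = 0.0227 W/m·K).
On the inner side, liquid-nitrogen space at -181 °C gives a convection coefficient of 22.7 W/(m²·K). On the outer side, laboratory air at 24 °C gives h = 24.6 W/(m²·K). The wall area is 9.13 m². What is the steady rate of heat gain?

Q ≈ 818 W

Using the resistance-network approach (series):
R_inner film = 1/(h_i·A) = 1/(22.7×9.13) = 0.004825 K/W
R_carbon steel = L/(kA) = 0.0027/(52.1×9.13) = 5.676×10^-6 K/W
R_polyurethane foam = L/(kA) = 0.05/(0.0227×9.13) = 0.2413 K/W
R_outer film = 1/(h_o·A) = 1/(24.6×9.13) = 0.004452 K/W
R_total = 0.2505 K/W
Q = ΔT / R_total = 205 / 0.2505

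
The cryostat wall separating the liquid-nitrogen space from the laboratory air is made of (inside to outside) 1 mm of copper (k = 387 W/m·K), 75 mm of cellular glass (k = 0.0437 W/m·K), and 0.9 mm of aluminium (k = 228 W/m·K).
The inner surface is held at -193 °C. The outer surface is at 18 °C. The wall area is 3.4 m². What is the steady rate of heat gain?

Q ≈ 418 W

Treating each layer as a thermal resistance in series:
R_copper = L/(kA) = 0.001/(387×3.4) = 7.6×10^-7 K/W
R_cellular glass = L/(kA) = 0.075/(0.0437×3.4) = 0.5048 K/W
R_aluminium = L/(kA) = 0.0009/(228×3.4) = 1.161×10^-6 K/W
R_total = 0.5048 K/W
Q = ΔT / R_total = 211 / 0.5048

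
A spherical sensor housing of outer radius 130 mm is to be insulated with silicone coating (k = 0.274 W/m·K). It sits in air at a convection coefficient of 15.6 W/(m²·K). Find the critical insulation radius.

For a sphere r_cr = 2k/h = 2×0.274/15.6
r_cr = 35.1 mm; since the bare radius (130 mm) is above r_cr, any added insulation will reduce heat loss.

r_cr ≈ 35.1 mm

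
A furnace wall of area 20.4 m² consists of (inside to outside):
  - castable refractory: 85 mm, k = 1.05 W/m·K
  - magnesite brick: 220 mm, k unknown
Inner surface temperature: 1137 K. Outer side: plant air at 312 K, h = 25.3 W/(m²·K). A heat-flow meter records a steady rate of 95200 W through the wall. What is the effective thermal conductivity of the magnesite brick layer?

Using the resistance-network approach (series):
R_castable refractory = L/(kA) = 0.085/(1.05×20.4) = 0.003968 K/W
R_outer film = 1/(h_o·A) = 1/(25.3×20.4) = 0.001938 K/W
Sum of known resistances R_other = 0.005906 K/W
Total R = ΔT/Q = 825/95200 = 0.008666 K/W
R_magnesite brick = R_total − R_other = 0.00276 K/W
k = L/(R·A) = 0.22/(0.00276×20.4)

k ≈ 3.91 W/(m·K)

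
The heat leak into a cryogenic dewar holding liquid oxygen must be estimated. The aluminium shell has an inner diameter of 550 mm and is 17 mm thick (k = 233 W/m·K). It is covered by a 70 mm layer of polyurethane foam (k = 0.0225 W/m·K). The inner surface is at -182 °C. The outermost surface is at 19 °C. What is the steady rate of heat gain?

Radial (spherical) resistances in series:
R_aluminium shell = (1/0.275 − 1/0.292)/(4π×233) = 7.23×10^-5 K/W
R_polyurethane foam = (1/0.292 − 1/0.362)/(4π×0.0225) = 2.342 K/W
R_total = 2.342 K/W
Q = ΔT/R_total = 201/2.342

Q ≈ 85.8 W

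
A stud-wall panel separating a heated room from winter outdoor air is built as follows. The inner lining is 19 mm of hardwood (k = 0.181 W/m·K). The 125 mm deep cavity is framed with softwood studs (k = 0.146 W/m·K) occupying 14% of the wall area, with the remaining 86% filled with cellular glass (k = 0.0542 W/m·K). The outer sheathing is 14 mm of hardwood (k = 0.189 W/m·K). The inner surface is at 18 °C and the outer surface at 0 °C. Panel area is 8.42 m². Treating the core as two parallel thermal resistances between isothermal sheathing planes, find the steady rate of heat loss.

Sheathing layers in series; stud and cavity paths in parallel between them.
R_inner = 0.019/(0.181×8.42) = 0.01247 K/W
R_stud  = 0.125/(0.146×0.14×8.42) = 0.7263 K/W
R_cav   = 0.125/(0.0542×0.86×8.42) = 0.3185 K/W
1/R_core = 1/R_stud + 1/R_cav → R_core = 0.2214 K/W
R_outer = 0.014/(0.189×8.42) = 0.008797 K/W
R_total = 0.2427 K/W
Q = ΔT/R_total = 18/0.2427

Q ≈ 74.2 W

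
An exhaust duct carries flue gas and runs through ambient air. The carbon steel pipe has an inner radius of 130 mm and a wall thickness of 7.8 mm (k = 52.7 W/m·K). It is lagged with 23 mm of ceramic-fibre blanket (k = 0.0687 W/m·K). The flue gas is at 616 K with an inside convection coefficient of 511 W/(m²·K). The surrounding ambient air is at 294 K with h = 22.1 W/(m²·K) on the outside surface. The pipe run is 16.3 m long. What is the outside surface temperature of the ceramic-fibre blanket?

Treating each annulus and film as a series resistance:
R_inner film = 1/(h_i·2πr₁L) = 1/(511×2π×0.13×16.3) = 1.47×10^-4 K/W
R_carbon steel pipe wall = ln(137.8/130)/(2π×52.7×16.3) = 1.08×10^-5 K/W
R_ceramic-fibre blanket = ln(160.8/137.8)/(2π×0.0687×16.3) = 0.02194 K/W
R_outer film = 1/(h_o·2πr_oL) = 1/(22.1×2π×0.1608×16.3) = 0.002748 K/W
R_total = 0.02484 K/W
Q = ΔT/R_total = 322/0.02484
Q = 13000 W
T_interface = T_inner − Q·ΣR(inner→interface) = 616 − 13000×0.0221

T ≈ 330 K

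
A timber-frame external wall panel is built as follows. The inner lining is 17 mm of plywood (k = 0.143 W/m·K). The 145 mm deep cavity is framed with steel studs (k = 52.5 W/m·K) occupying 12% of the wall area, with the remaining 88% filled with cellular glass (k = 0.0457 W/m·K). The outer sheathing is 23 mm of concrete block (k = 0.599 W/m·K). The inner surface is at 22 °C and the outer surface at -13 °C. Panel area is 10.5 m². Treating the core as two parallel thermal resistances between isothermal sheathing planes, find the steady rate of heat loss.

Q ≈ 2040 W

Sheathing layers in series; stud and cavity paths in parallel between them.
R_inner = 0.017/(0.143×10.5) = 0.01132 K/W
R_stud  = 0.145/(52.5×0.12×10.5) = 0.002192 K/W
R_cav   = 0.145/(0.0457×0.88×10.5) = 0.3434 K/W
1/R_core = 1/R_stud + 1/R_cav → R_core = 0.002178 K/W
R_outer = 0.023/(0.599×10.5) = 0.003657 K/W
R_total = 0.01716 K/W
Q = ΔT/R_total = 35/0.01716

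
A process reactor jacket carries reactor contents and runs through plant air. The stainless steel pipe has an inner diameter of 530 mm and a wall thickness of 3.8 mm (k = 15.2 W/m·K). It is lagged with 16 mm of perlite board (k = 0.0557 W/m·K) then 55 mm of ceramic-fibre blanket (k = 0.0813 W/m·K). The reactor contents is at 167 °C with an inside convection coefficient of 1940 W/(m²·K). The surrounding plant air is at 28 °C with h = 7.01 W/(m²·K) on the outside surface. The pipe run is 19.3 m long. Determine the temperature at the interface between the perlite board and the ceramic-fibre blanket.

Treating each annulus and film as a series resistance:
R_inner film = 1/(h_i·2πr₁L) = 1/(1940×2π×0.265×19.3) = 1.604×10^-5 K/W
R_stainless steel pipe wall = ln(268.8/265)/(2π×15.2×19.3) = 7.724×10^-6 K/W
R_perlite board = ln(284.8/268.8)/(2π×0.0557×19.3) = 0.00856 K/W
R_ceramic-fibre blanket = ln(339.8/284.8)/(2π×0.0813×19.3) = 0.01791 K/W
R_outer film = 1/(h_o·2πr_oL) = 1/(7.01×2π×0.3398×19.3) = 0.003462 K/W
R_total = 0.02996 K/W
Q = ΔT/R_total = 139/0.02996
Q = 4640 W
T_interface = T_inner − Q·ΣR(inner→interface) = 167 − 4640×0.008584

T ≈ 127 °C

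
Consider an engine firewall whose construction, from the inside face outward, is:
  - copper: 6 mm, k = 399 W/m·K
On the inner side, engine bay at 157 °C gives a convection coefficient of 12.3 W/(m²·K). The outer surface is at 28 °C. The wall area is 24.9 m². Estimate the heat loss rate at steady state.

Treating each layer as a thermal resistance in series:
R_inner film = 1/(h_i·A) = 1/(12.3×24.9) = 0.003265 K/W
R_copper = L/(kA) = 0.006/(399×24.9) = 6.039×10^-7 K/W
R_total = 0.003266 K/W
Q = ΔT / R_total = 129 / 0.003266

Q ≈ 39500 W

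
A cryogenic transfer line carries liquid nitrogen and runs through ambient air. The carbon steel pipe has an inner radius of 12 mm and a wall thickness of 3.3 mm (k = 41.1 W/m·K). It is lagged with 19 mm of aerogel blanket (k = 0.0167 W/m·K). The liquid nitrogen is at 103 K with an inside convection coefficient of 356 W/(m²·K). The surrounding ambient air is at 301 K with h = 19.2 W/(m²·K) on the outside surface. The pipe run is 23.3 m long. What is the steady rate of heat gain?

Q ≈ 579 W

For a radial system each layer contributes R = ln(r_out/r_in)/(2πkL); films add R = 1/(hA).
R_inner film = 1/(h_i·2πr₁L) = 1/(356×2π×0.012×23.3) = 0.001599 K/W
R_carbon steel pipe wall = ln(15.3/12)/(2π×41.1×23.3) = 4.038×10^-5 K/W
R_aerogel blanket = ln(34.3/15.3)/(2π×0.0167×23.3) = 0.3302 K/W
R_outer film = 1/(h_o·2πr_oL) = 1/(19.2×2π×0.0343×23.3) = 0.01037 K/W
R_total = 0.3422 K/W
Q = ΔT/R_total = 198/0.3422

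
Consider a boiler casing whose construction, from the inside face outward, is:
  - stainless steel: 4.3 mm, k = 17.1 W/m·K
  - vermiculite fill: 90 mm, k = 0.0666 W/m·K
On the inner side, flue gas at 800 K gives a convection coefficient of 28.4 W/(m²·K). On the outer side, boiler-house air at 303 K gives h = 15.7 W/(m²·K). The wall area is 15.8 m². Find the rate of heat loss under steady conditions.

Q ≈ 5410 W

Treating each layer as a thermal resistance in series:
R_inner film = 1/(h_i·A) = 1/(28.4×15.8) = 0.002229 K/W
R_stainless steel = L/(kA) = 0.0043/(17.1×15.8) = 1.592×10^-5 K/W
R_vermiculite fill = L/(kA) = 0.09/(0.0666×15.8) = 0.08553 K/W
R_outer film = 1/(h_o·A) = 1/(15.7×15.8) = 0.004031 K/W
R_total = 0.0918 K/W
Q = ΔT / R_total = 497 / 0.0918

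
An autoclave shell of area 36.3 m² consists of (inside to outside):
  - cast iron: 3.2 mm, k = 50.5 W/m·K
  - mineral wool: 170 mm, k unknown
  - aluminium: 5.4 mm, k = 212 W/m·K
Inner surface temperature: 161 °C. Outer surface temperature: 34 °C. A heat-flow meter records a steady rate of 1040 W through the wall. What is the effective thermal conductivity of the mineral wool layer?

k ≈ 0.0384 W/(m·K)

Using the resistance-network approach (series):
R_cast iron = L/(kA) = 0.0032/(50.5×36.3) = 1.746×10^-6 K/W
R_aluminium = L/(kA) = 0.0054/(212×36.3) = 7.017×10^-7 K/W
Sum of known resistances R_other = 2.447×10^-6 K/W
Total R = ΔT/Q = 127/1040 = 0.1221 K/W
R_mineral wool = R_total − R_other = 0.1221 K/W
k = L/(R·A) = 0.17/(0.1221×36.3)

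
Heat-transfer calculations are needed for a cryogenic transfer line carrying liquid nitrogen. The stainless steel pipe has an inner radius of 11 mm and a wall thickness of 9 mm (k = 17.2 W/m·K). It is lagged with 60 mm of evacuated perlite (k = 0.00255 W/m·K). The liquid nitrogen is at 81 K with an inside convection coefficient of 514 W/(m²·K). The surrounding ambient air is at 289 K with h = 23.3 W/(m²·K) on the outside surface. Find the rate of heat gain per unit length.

q′ ≈ 2.4 W/m

For a radial system each layer contributes R = ln(r_out/r_in)/(2πkL); films add R = 1/(hA).
R_inner film = 1/(h_i·2πr₁L) = 1/(514×2π×0.011×1) = 0.02815 K/W
R_stainless steel pipe wall = ln(20/11)/(2π×17.2×1) = 0.005532 K/W
R_evacuated perlite = ln(80/20)/(2π×0.00255×1) = 86.52 K/W
R_outer film = 1/(h_o·2πr_oL) = 1/(23.3×2π×0.08×1) = 0.08538 K/W
R_total = 86.64 K/W
Q = ΔT/R_total = 208/86.64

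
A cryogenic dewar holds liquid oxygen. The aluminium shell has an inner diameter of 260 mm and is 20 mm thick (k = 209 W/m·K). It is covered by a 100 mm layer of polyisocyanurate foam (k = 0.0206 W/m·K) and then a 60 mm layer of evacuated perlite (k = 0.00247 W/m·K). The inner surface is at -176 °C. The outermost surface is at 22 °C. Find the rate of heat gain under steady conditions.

Each spherical layer contributes R = (1/r_i − 1/r_o)/(4πk):
R_aluminium shell = (1/0.13 − 1/0.15)/(4π×209) = 3.905×10^-4 K/W
R_polyisocyanurate foam = (1/0.15 − 1/0.25)/(4π×0.0206) = 10.3 K/W
R_evacuated perlite = (1/0.25 − 1/0.31)/(4π×0.00247) = 24.94 K/W
R_total = 35.24 K/W
Q = ΔT/R_total = 198/35.24

Q ≈ 5.62 W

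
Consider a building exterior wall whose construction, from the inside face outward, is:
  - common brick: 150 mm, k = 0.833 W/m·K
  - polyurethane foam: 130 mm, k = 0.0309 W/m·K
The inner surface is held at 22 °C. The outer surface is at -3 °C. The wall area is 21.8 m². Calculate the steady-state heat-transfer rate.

Series thermal resistances:
R_common brick = L/(kA) = 0.15/(0.833×21.8) = 0.00826 K/W
R_polyurethane foam = L/(kA) = 0.13/(0.0309×21.8) = 0.193 K/W
R_total = 0.2012 K/W
Q = ΔT / R_total = 25 / 0.2012

Q ≈ 124 W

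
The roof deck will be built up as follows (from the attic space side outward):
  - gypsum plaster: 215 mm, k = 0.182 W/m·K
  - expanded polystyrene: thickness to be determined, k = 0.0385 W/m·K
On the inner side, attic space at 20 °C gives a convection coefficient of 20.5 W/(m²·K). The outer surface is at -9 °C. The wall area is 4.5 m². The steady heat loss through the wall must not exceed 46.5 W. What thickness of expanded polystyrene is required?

Thermal resistances in series:
R_inner film = 1/(h_i·A) = 1/(20.5×4.5) = 0.01084 K/W
R_gypsum plaster = L/(kA) = 0.215/(0.182×4.5) = 0.2625 K/W
Sum of the known resistances R_other = 0.2734 K/W
Required total resistance R_tot = ΔT/Q_allow = 29/46.5 = 0.6237 K/W
R_expanded polystyrene = R_tot − R_other = 0.3503 K/W
L = R·k·A = 0.3503×0.0385×4.5

L ≈ 60.7 mm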